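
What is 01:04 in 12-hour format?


Hour: 1
1 < 12 → AM

1:04 AM


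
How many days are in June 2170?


Month: June (month 6)
June has 30 days

30 days


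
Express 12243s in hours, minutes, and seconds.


Hours: 12243 ÷ 3600 = 3 remainder 1443
Minutes: 1443 ÷ 60 = 24 remainder 3
Seconds: 3

3h 24m 3s


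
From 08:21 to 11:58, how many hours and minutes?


3h 37m

End time in minutes: 11×60 + 58 = 718
Start time in minutes: 8×60 + 21 = 501
Difference = 718 - 501 = 217 minutes
= 3 hours 37 minutes


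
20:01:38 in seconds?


Hours: 20 × 3600 = 72000
Minutes: 1 × 60 = 60
Seconds: 38
Total = 72000 + 60 + 38 = 72098

72098 seconds


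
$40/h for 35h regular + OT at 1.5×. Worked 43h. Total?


$1880.00

Regular: 35h × $40 = $1400.00
Overtime: 43 - 35 = 8h
OT pay: 8h × $40 × 1.5 = $480.00
Total = $1400.00 + $480.00 = $1880.00


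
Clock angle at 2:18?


Hour hand = 2×30 + 18×0.5 = 69.0°
Minute hand = 18×6 = 108°
Difference = |69.0 - 108| = 39.0°

39.0°


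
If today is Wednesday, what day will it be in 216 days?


Start: Wednesday (index 2)
(2 + 216) mod 7
= 218 mod 7
= 1
Index 1 → Tuesday

Tuesday


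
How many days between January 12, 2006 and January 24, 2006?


12 days

From January 12, 2006 to January 24, 2006
Same month: 24 - 12 = 12 days


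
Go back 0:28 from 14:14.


13:46

Start: 854 minutes from midnight
Subtract: 28 minutes
Remaining: 854 - 28 = 826
Hours: 13, Minutes: 46


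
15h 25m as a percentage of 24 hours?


0.6424 (64.24%)

Total minutes: 15×60 + 25 = 925
Day = 24×60 = 1440 minutes
Fraction = 925/1440 ≈ 0.6424
As a percentage: 925/1440 × 100 ≈ 64.24%


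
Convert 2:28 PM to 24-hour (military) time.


14:28

Input: 2:28 PM
PM: 2 + 12 = 14


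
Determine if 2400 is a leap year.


Rules: divisible by 4 AND (not by 100 OR by 400)
2400 ÷ 4 = 600 exactly → divisible by 4
2400 ÷ 100 = 24 exactly → divisible by 100
2400 ÷ 400 = 6 exactly → divisible by 400
Divisible by 400 → leap year

Yes


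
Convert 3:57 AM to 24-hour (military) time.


Input: 3:57 AM
AM hour stays: 3

03:57


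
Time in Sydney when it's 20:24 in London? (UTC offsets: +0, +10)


06:24 (next day)

Time difference = UTC+10 - UTC+0 = +10 hours
New hour = (20 + 10) mod 24
= 30 mod 24 = 6
Minutes unchanged → 06:24; 30 ≥ 24 → next day


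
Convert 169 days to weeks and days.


24 weeks 1 days

Weeks: 169 ÷ 7 = 24 remainder 1


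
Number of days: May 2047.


31 days

Month: May (month 5)
May has 31 days


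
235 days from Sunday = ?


Start: Sunday (index 6)
(6 + 235) mod 7
= 241 mod 7
= 3
Index 3 → Thursday

Thursday


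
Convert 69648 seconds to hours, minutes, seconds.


19h 20m 48s

Hours: 69648 ÷ 3600 = 19 remainder 1248
Minutes: 1248 ÷ 60 = 20 remainder 48
Seconds: 48


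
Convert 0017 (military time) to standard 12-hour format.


12:17 AM

Hour: 0
0 → 12 AM (midnight)


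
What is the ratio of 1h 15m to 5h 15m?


5:21 (0.24)

Duration 1: 75 minutes
Duration 2: 315 minutes
Ratio = 75:315
GCD = 15
Simplified = 5:21
As a decimal: 5/21 ≈ 0.24


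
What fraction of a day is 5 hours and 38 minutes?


Total minutes: 5×60 + 38 = 338
Day = 24×60 = 1440 minutes
Fraction = 338/1440 ≈ 0.2347
As a percentage: 338/1440 × 100 ≈ 23.47%

0.2347 (23.47%)


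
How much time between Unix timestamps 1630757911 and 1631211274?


453363 seconds (125.9 hours / 5.25 days)

Difference = 1631211274 - 1630757911 = 453363 seconds
In hours: 453363 / 3600 ≈ 125.9
In days: 453363 / 86400 ≈ 5.25


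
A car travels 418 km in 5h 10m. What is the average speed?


80.9 km/h

Distance: 418 km
Time: 5h 10m = 310 min = 310/60 = 31/6 hours
Speed = 418 ÷ (31/6) = 418 × 6 / 31 = 2508/31 ≈ 80.9 km/h


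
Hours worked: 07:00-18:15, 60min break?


Total time = (18×60+15) - (7×60+0)
= 1095 - 420 = 675 min
Minus break: 675 - 60 = 615 min
= 10h 15m

10h 15m (615 minutes)


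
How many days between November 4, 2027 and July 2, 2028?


From November 4, 2027 to July 2, 2028
Rest of November 2027: 30 - 4 = 26
Full months: December 31, January 31, February 2028 29, March 31, April 30, May 31, June 30
Days into July 2028: 2
Total = 26 + 31 + 31 + 29 + 31 + 30 + 31 + 30 + 2 = 241 days

241 days


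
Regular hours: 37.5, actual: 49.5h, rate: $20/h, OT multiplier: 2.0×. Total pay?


$1230.00

Regular: 37.5h × $20 = $750.00
Overtime: 49.5 - 37.5 = 12.0h
OT pay: 12.0h × $20 × 2.0 = $480.00
Total = $750.00 + $480.00 = $1230.00


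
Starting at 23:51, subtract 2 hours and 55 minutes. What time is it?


Start: 1431 minutes from midnight
Subtract: 175 minutes
Remaining: 1431 - 175 = 1256
Hours: 20, Minutes: 56

20:56


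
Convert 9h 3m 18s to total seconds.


Hours: 9 × 3600 = 32400
Minutes: 3 × 60 = 180
Seconds: 18
Total = 32400 + 180 + 18 = 32598

32598 seconds


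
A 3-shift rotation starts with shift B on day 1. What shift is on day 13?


Shift B

Shifts: A, B, C
Start: B (index 1)
Day 13: (1 + 13 - 1) mod 3
= 13 mod 3
= 1
Index 1 → shift B


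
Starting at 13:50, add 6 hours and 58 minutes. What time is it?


Start: 830 minutes from midnight
Add: 418 minutes
Total: 1248 minutes
Hours: 1248 ÷ 60 = 20 remainder 48

20:48


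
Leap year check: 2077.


Rules: divisible by 4 AND (not by 100 OR by 400)
2077 ÷ 4 = 519 remainder 1 → not divisible by 4
Not divisible by 4 → not a leap year

No


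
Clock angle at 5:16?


Hour hand = 5×30 + 16×0.5 = 158.0°
Minute hand = 16×6 = 96°
Difference = |158.0 - 96| = 62.0°

62.0°


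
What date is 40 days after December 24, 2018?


Start: December 24, 2018
Add 40 days
December 24 → January 1: 31 - 24 + 1 = 8 days (40 - 8 = 32 left)
January 1 → February 1: 31 - 1 + 1 = 31 days (32 - 31 = 1 left)
February 1 + 1 = February 2, 2019

February 2, 2019


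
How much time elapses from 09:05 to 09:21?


End time in minutes: 9×60 + 21 = 561
Start time in minutes: 9×60 + 5 = 545
Difference = 561 - 545 = 16 minutes
= 0 hours 16 minutes

0h 16m


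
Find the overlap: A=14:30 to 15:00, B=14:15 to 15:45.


Meeting A: 870-900 (in minutes from midnight)
Meeting B: 855-945
Overlap start = max(870, 855) = 870
Overlap end = min(900, 945) = 900
Overlap = max(0, 900 - 870) = 30 min

30 minutes


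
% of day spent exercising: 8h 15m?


34.4%

Time: 495 minutes
Day: 1440 minutes
Percentage = (495/1440) × 100 ≈ 34.4%


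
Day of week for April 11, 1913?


Zeller's congruence:
q=11, m=4, k=13, j=19
h = (11 + ⌊13×5/5⌋ + 13 + ⌊13/4⌋ + ⌊19/4⌋ - 2×19) mod 7
= (11 + 13 + 13 + 3 + 4 - 38) mod 7
= 6 mod 7 = 6
h=6 → Friday

Friday


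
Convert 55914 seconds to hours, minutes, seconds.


Hours: 55914 ÷ 3600 = 15 remainder 1914
Minutes: 1914 ÷ 60 = 31 remainder 54
Seconds: 54

15h 31m 54s


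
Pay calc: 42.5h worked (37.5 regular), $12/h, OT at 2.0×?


$570.00

Regular: 37.5h × $12 = $450.00
Overtime: 42.5 - 37.5 = 5.0h
OT pay: 5.0h × $12 × 2.0 = $120.00
Total = $450.00 + $120.00 = $570.00


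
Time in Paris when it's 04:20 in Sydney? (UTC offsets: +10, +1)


Time difference = UTC+1 - UTC+10 = -9 hours
New hour = (4 -9) mod 24
= -5 mod 24 = 19
Minutes unchanged → 19:20; -5 < 0 → previous day

19:20 (previous day)


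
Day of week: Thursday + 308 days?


Thursday

Start: Thursday (index 3)
(3 + 308) mod 7
= 311 mod 7
= 3
Index 3 → Thursday


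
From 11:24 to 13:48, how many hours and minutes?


2h 24m

End time in minutes: 13×60 + 48 = 828
Start time in minutes: 11×60 + 24 = 684
Difference = 828 - 684 = 144 minutes
= 2 hours 24 minutes


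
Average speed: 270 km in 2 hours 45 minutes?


98.2 km/h

Distance: 270 km
Time: 2h 45m = 165 min = 165/60 = 11/4 hours
Speed = 270 ÷ (11/4) = 270 × 4 / 11 = 1080/11 ≈ 98.2 km/h


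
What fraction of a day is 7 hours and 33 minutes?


Total minutes: 7×60 + 33 = 453
Day = 24×60 = 1440 minutes
Fraction = 453/1440 ≈ 0.3146
As a percentage: 453/1440 × 100 ≈ 31.46%

0.3146 (31.46%)


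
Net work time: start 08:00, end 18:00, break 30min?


Total time = (18×60+0) - (8×60+0)
= 1080 - 480 = 600 min
Minus break: 600 - 30 = 570 min
= 9h 30m

9h 30m (570 minutes)


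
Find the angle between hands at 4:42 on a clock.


Hour hand = 4×30 + 42×0.5 = 141.0°
Minute hand = 42×6 = 252°
Difference = |141.0 - 252| = 111.0°

111.0°


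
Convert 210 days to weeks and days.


Weeks: 210 ÷ 7 = 30 remainder 0

30 weeks 0 days


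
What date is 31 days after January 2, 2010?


February 2, 2010

Start: January 2, 2010
Add 31 days
January 2 → February 1: 31 - 2 + 1 = 30 days (31 - 30 = 1 left)
February 1 + 1 = February 2, 2010


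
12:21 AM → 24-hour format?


00:21

Input: 12:21 AM
12 AM → 00 (midnight)


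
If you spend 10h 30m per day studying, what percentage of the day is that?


Time: 630 minutes
Day: 1440 minutes
Percentage = (630/1440) × 100 ≈ 43.8%

43.8%


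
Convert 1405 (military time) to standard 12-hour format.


Hour: 14
14 - 12 = 2 → PM

2:05 PM


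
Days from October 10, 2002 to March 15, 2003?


From October 10, 2002 to March 15, 2003
Rest of October 2002: 31 - 10 = 21
Full months: November 30, December 31, January 31, February 2003 28
Days into March 2003: 15
Total = 21 + 30 + 31 + 31 + 28 + 15 = 156 days

156 days


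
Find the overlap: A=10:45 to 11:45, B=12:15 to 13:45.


0 minutes

Meeting A: 645-705 (in minutes from midnight)
Meeting B: 735-825
Overlap start = max(645, 735) = 735
Overlap end = min(705, 825) = 705
Overlap = max(0, 705 - 735) = 0 min


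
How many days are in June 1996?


30 days

Month: June (month 6)
June has 30 days


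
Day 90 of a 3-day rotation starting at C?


Shift B

Shifts: A, B, C
Start: C (index 2)
Day 90: (2 + 90 - 1) mod 3
= 91 mod 3
= 1
Index 1 → shift B


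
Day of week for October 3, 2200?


Zeller's congruence:
q=3, m=10, k=0, j=22
h = (3 + ⌊13×11/5⌋ + 0 + ⌊0/4⌋ + ⌊22/4⌋ - 2×22) mod 7
= (3 + 28 + 0 + 0 + 5 - 44) mod 7
= -8 mod 7 = 6
h=6 → Friday

Friday


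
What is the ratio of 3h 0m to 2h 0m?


Duration 1: 180 minutes
Duration 2: 120 minutes
Ratio = 180:120
GCD = 60
Simplified = 3:2
As a decimal: 3/2 = 1.50

3:2 (1.50)


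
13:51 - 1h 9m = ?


12:42

Start: 831 minutes from midnight
Subtract: 69 minutes
Remaining: 831 - 69 = 762
Hours: 12, Minutes: 42


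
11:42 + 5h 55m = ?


Start: 702 minutes from midnight
Add: 355 minutes
Total: 1057 minutes
Hours: 1057 ÷ 60 = 17 remainder 37

17:37


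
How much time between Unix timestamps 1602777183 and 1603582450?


Difference = 1603582450 - 1602777183 = 805267 seconds
In hours: 805267 / 3600 ≈ 223.7
In days: 805267 / 86400 ≈ 9.32

805267 seconds (223.7 hours / 9.32 days)


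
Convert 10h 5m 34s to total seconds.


Hours: 10 × 3600 = 36000
Minutes: 5 × 60 = 300
Seconds: 34
Total = 36000 + 300 + 34 = 36334

36334 seconds


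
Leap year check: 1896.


Rules: divisible by 4 AND (not by 100 OR by 400)
1896 ÷ 4 = 474 exactly → divisible by 4
1896 ÷ 100 = 18 remainder 96 → not divisible by 100
Divisible by 4 but not by 100 → leap year

Yes


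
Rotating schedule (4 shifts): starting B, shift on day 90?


Shifts: A, B, C, D
Start: B (index 1)
Day 90: (1 + 90 - 1) mod 4
= 90 mod 4
= 2
Index 2 → shift C

Shift C


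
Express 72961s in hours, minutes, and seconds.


Hours: 72961 ÷ 3600 = 20 remainder 961
Minutes: 961 ÷ 60 = 16 remainder 1
Seconds: 1

20h 16m 1s


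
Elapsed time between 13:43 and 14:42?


0h 59m

End time in minutes: 14×60 + 42 = 882
Start time in minutes: 13×60 + 43 = 823
Difference = 882 - 823 = 59 minutes
= 0 hours 59 minutes


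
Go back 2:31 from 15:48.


13:17

Start: 948 minutes from midnight
Subtract: 151 minutes
Remaining: 948 - 151 = 797
Hours: 13, Minutes: 17


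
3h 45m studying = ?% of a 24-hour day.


15.6%

Time: 225 minutes
Day: 1440 minutes
Percentage = (225/1440) × 100 ≈ 15.6%


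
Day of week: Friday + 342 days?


Thursday

Start: Friday (index 4)
(4 + 342) mod 7
= 346 mod 7
= 3
Index 3 → Thursday


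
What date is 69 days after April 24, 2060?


Start: April 24, 2060
Add 69 days
April 24 → May 1: 30 - 24 + 1 = 7 days (69 - 7 = 62 left)
May 1 → June 1: 31 - 1 + 1 = 31 days (62 - 31 = 31 left)
June 1 → July 1: 30 - 1 + 1 = 30 days (31 - 30 = 1 left)
July 1 + 1 = July 2, 2060

July 2, 2060


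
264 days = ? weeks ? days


Weeks: 264 ÷ 7 = 37 remainder 5

37 weeks 5 days


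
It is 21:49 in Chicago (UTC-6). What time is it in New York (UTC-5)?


22:49

Time difference = UTC-5 - UTC-6 = +1 hours
New hour = (21 + 1) mod 24
= 22 mod 24 = 22
Minutes unchanged → 22:49


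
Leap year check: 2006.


No

Rules: divisible by 4 AND (not by 100 OR by 400)
2006 ÷ 4 = 501 remainder 2 → not divisible by 4
Not divisible by 4 → not a leap year


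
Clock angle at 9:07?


128.5°

Hour hand = 9×30 + 7×0.5 = 273.5°
Minute hand = 7×6 = 42°
Difference = |273.5 - 42| = 231.5°
Since > 180°: 360 - 231.5 = 128.5°


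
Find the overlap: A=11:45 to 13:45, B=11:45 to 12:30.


45 minutes

Meeting A: 705-825 (in minutes from midnight)
Meeting B: 705-750
Overlap start = max(705, 705) = 705
Overlap end = min(825, 750) = 750
Overlap = max(0, 750 - 705) = 45 min


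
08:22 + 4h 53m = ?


13:15

Start: 502 minutes from midnight
Add: 293 minutes
Total: 795 minutes
Hours: 795 ÷ 60 = 13 remainder 15


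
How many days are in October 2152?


Month: October (month 10)
October has 31 days

31 days


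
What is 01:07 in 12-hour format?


Hour: 1
1 < 12 → AM

1:07 AM


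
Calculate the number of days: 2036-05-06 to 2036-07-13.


68 days

From May 6, 2036 to July 13, 2036
Rest of May 2036: 31 - 6 = 25
Full months: June 30
Days into July 2036: 13
Total = 25 + 30 + 13 = 68 days


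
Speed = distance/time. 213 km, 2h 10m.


98.3 km/h

Distance: 213 km
Time: 2h 10m = 130 min = 130/60 = 13/6 hours
Speed = 213 ÷ (13/6) = 213 × 6 / 13 = 1278/13 ≈ 98.3 km/h


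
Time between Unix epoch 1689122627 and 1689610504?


Difference = 1689610504 - 1689122627 = 487877 seconds
In hours: 487877 / 3600 ≈ 135.5
In days: 487877 / 86400 ≈ 5.65

487877 seconds (135.5 hours / 5.65 days)


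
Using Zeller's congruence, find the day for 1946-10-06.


Zeller's congruence:
q=6, m=10, k=46, j=19
h = (6 + ⌊13×11/5⌋ + 46 + ⌊46/4⌋ + ⌊19/4⌋ - 2×19) mod 7
= (6 + 28 + 46 + 11 + 4 - 38) mod 7
= 57 mod 7 = 1
h=1 → Sunday

Sunday


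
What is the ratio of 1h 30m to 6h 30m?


3:13 (0.23)

Duration 1: 90 minutes
Duration 2: 390 minutes
Ratio = 90:390
GCD = 30
Simplified = 3:13
As a decimal: 3/13 ≈ 0.23


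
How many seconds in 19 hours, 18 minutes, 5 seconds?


Hours: 19 × 3600 = 68400
Minutes: 18 × 60 = 1080
Seconds: 5
Total = 68400 + 1080 + 5 = 69485

69485 seconds


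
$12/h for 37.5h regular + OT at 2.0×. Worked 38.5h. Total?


$474.00

Regular: 37.5h × $12 = $450.00
Overtime: 38.5 - 37.5 = 1.0h
OT pay: 1.0h × $12 × 2.0 = $24.00
Total = $450.00 + $24.00 = $474.00


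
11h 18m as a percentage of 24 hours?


0.4708 (47.08%)

Total minutes: 11×60 + 18 = 678
Day = 24×60 = 1440 minutes
Fraction = 678/1440 ≈ 0.4708
As a percentage: 678/1440 × 100 ≈ 47.08%


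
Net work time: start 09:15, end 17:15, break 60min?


Total time = (17×60+15) - (9×60+15)
= 1035 - 555 = 480 min
Minus break: 480 - 60 = 420 min
= 7h 0m

7h 0m (420 minutes)


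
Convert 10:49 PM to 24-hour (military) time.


Input: 10:49 PM
PM: 10 + 12 = 22

22:49


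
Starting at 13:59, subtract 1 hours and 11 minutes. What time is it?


12:48

Start: 839 minutes from midnight
Subtract: 71 minutes
Remaining: 839 - 71 = 768
Hours: 12, Minutes: 48


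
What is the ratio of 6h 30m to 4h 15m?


Duration 1: 390 minutes
Duration 2: 255 minutes
Ratio = 390:255
GCD = 15
Simplified = 26:17
As a decimal: 26/17 ≈ 1.53

26:17 (1.53)


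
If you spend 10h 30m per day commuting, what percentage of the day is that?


43.8%

Time: 630 minutes
Day: 1440 minutes
Percentage = (630/1440) × 100 ≈ 43.8%


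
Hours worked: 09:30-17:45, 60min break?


Total time = (17×60+45) - (9×60+30)
= 1065 - 570 = 495 min
Minus break: 495 - 60 = 435 min
= 7h 15m

7h 15m (435 minutes)


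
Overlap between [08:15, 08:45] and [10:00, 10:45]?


Meeting A: 495-525 (in minutes from midnight)
Meeting B: 600-645
Overlap start = max(495, 600) = 600
Overlap end = min(525, 645) = 525
Overlap = max(0, 525 - 600) = 0 min

0 minutes


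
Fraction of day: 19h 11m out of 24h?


0.7993 (79.93%)

Total minutes: 19×60 + 11 = 1151
Day = 24×60 = 1440 minutes
Fraction = 1151/1440 ≈ 0.7993
As a percentage: 1151/1440 × 100 ≈ 79.93%


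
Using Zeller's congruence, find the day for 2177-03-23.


Zeller's congruence:
q=23, m=3, k=77, j=21
h = (23 + ⌊13×4/5⌋ + 77 + ⌊77/4⌋ + ⌊21/4⌋ - 2×21) mod 7
= (23 + 10 + 77 + 19 + 5 - 42) mod 7
= 92 mod 7 = 1
h=1 → Sunday

Sunday


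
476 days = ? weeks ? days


68 weeks 0 days

Weeks: 476 ÷ 7 = 68 remainder 0


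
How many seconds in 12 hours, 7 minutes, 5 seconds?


Hours: 12 × 3600 = 43200
Minutes: 7 × 60 = 420
Seconds: 5
Total = 43200 + 420 + 5 = 43625

43625 seconds


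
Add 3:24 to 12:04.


15:28

Start: 724 minutes from midnight
Add: 204 minutes
Total: 928 minutes
Hours: 928 ÷ 60 = 15 remainder 28


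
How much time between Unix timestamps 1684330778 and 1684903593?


Difference = 1684903593 - 1684330778 = 572815 seconds
In hours: 572815 / 3600 ≈ 159.1
In days: 572815 / 86400 ≈ 6.63

572815 seconds (159.1 hours / 6.63 days)


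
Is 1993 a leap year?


No

Rules: divisible by 4 AND (not by 100 OR by 400)
1993 ÷ 4 = 498 remainder 1 → not divisible by 4
Not divisible by 4 → not a leap year


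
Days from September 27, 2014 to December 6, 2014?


From September 27, 2014 to December 6, 2014
Rest of September 2014: 30 - 27 = 3
Full months: October 31, November 30
Days into December 2014: 6
Total = 3 + 31 + 30 + 6 = 70 days

70 days


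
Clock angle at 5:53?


Hour hand = 5×30 + 53×0.5 = 176.5°
Minute hand = 53×6 = 318°
Difference = |176.5 - 318| = 141.5°

141.5°


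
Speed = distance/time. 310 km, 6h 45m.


Distance: 310 km
Time: 6h 45m = 405 min = 405/60 = 27/4 hours
Speed = 310 ÷ (27/4) = 310 × 4 / 27 = 1240/27 ≈ 45.9 km/h

45.9 km/h


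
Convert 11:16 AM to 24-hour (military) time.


11:16

Input: 11:16 AM
AM hour stays: 11


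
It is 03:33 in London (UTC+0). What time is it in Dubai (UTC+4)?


07:33

Time difference = UTC+4 - UTC+0 = +4 hours
New hour = (3 + 4) mod 24
= 7 mod 24 = 7
Minutes unchanged → 07:33


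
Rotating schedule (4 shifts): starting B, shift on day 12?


Shift A

Shifts: A, B, C, D
Start: B (index 1)
Day 12: (1 + 12 - 1) mod 4
= 12 mod 4
= 0
Index 0 → shift A


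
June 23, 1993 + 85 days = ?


Start: June 23, 1993
Add 85 days
June 23 → July 1: 30 - 23 + 1 = 8 days (85 - 8 = 77 left)
July 1 → August 1: 31 - 1 + 1 = 31 days (77 - 31 = 46 left)
August 1 → September 1: 31 - 1 + 1 = 31 days (46 - 31 = 15 left)
September 1 + 15 = September 16, 1993

September 16, 1993


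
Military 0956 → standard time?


Hour: 9
9 < 12 → AM

9:56 AM


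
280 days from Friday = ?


Start: Friday (index 4)
(4 + 280) mod 7
= 284 mod 7
= 4
Index 4 → Friday

Friday


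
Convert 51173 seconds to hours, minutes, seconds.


14h 12m 53s

Hours: 51173 ÷ 3600 = 14 remainder 773
Minutes: 773 ÷ 60 = 12 remainder 53
Seconds: 53


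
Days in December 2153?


31 days

Month: December (month 12)
December has 31 days


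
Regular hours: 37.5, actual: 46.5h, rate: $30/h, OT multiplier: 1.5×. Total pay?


$1530.00

Regular: 37.5h × $30 = $1125.00
Overtime: 46.5 - 37.5 = 9.0h
OT pay: 9.0h × $30 × 1.5 = $405.00
Total = $1125.00 + $405.00 = $1530.00


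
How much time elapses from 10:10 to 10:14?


End time in minutes: 10×60 + 14 = 614
Start time in minutes: 10×60 + 10 = 610
Difference = 614 - 610 = 4 minutes
= 0 hours 4 minutes

0h 4m


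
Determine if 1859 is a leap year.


No

Rules: divisible by 4 AND (not by 100 OR by 400)
1859 ÷ 4 = 464 remainder 3 → not divisible by 4
Not divisible by 4 → not a leap year


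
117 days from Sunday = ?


Friday

Start: Sunday (index 6)
(6 + 117) mod 7
= 123 mod 7
= 4
Index 4 → Friday


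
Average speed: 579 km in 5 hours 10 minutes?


Distance: 579 km
Time: 5h 10m = 310 min = 310/60 = 31/6 hours
Speed = 579 ÷ (31/6) = 579 × 6 / 31 = 3474/31 ≈ 112.1 km/h

112.1 km/h


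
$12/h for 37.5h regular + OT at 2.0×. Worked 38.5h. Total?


Regular: 37.5h × $12 = $450.00
Overtime: 38.5 - 37.5 = 1.0h
OT pay: 1.0h × $12 × 2.0 = $24.00
Total = $450.00 + $24.00 = $474.00

$474.00


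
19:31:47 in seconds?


70307 seconds

Hours: 19 × 3600 = 68400
Minutes: 31 × 60 = 1860
Seconds: 47
Total = 68400 + 1860 + 47 = 70307


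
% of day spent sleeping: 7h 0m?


29.2%

Time: 420 minutes
Day: 1440 minutes
Percentage = (420/1440) × 100 ≈ 29.2%


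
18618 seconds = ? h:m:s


Hours: 18618 ÷ 3600 = 5 remainder 618
Minutes: 618 ÷ 60 = 10 remainder 18
Seconds: 18

5h 10m 18s


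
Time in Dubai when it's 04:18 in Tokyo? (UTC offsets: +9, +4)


23:18 (previous day)

Time difference = UTC+4 - UTC+9 = -5 hours
New hour = (4 -5) mod 24
= -1 mod 24 = 23
Minutes unchanged → 23:18; -1 < 0 → previous day


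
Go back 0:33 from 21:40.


21:07

Start: 1300 minutes from midnight
Subtract: 33 minutes
Remaining: 1300 - 33 = 1267
Hours: 21, Minutes: 7


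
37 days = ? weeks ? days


Weeks: 37 ÷ 7 = 5 remainder 2

5 weeks 2 days


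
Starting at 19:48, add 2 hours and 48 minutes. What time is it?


Start: 1188 minutes from midnight
Add: 168 minutes
Total: 1356 minutes
Hours: 1356 ÷ 60 = 22 remainder 36

22:36


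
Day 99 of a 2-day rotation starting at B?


Shift B

Shifts: A, B
Start: B (index 1)
Day 99: (1 + 99 - 1) mod 2
= 99 mod 2
= 1
Index 1 → shift B


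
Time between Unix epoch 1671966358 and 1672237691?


271333 seconds (75.4 hours / 3.14 days)

Difference = 1672237691 - 1671966358 = 271333 seconds
In hours: 271333 / 3600 ≈ 75.4
In days: 271333 / 86400 ≈ 3.14


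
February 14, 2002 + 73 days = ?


April 28, 2002

Start: February 14, 2002
Add 73 days
February 14 → March 1: 28 - 14 + 1 = 15 days (73 - 15 = 58 left)
March 1 → April 1: 31 - 1 + 1 = 31 days (58 - 31 = 27 left)
April 1 + 27 = April 28, 2002


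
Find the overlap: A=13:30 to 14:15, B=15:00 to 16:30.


0 minutes

Meeting A: 810-855 (in minutes from midnight)
Meeting B: 900-990
Overlap start = max(810, 900) = 900
Overlap end = min(855, 990) = 855
Overlap = max(0, 855 - 900) = 0 min


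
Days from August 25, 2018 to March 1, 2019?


From August 25, 2018 to March 1, 2019
Rest of August 2018: 31 - 25 = 6
Full months: September 30, October 31, November 30, December 31, January 31, February 2019 28
Days into March 2019: 1
Total = 6 + 30 + 31 + 30 + 31 + 31 + 28 + 1 = 188 days

188 days


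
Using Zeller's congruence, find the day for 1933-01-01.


Sunday

Zeller's congruence:
q=1, m=13, k=32, j=19
h = (1 + ⌊13×14/5⌋ + 32 + ⌊32/4⌋ + ⌊19/4⌋ - 2×19) mod 7
= (1 + 36 + 32 + 8 + 4 - 38) mod 7
= 43 mod 7 = 1
h=1 → Sunday


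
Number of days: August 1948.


Month: August (month 8)
August has 31 days

31 days


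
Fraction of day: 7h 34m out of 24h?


0.3153 (31.53%)

Total minutes: 7×60 + 34 = 454
Day = 24×60 = 1440 minutes
Fraction = 454/1440 ≈ 0.3153
As a percentage: 454/1440 × 100 ≈ 31.53%


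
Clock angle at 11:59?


5.5°

Hour hand = 11×30 + 59×0.5 = 359.5°
Minute hand = 59×6 = 354°
Difference = |359.5 - 354| = 5.5°


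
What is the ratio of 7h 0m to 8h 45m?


Duration 1: 420 minutes
Duration 2: 525 minutes
Ratio = 420:525
GCD = 105
Simplified = 4:5
As a decimal: 4/5 = 0.80

4:5 (0.80)


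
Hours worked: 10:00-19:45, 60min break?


8h 45m (525 minutes)

Total time = (19×60+45) - (10×60+0)
= 1185 - 600 = 585 min
Minus break: 585 - 60 = 525 min
= 8h 45m


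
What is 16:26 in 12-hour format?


Hour: 16
16 - 12 = 4 → PM

4:26 PM


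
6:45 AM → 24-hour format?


06:45

Input: 6:45 AM
AM hour stays: 6


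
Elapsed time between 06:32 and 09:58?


End time in minutes: 9×60 + 58 = 598
Start time in minutes: 6×60 + 32 = 392
Difference = 598 - 392 = 206 minutes
= 3 hours 26 minutes

3h 26m


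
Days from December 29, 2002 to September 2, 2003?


247 days

From December 29, 2002 to September 2, 2003
Rest of December 2002: 31 - 29 = 2
Full months: January 31, February 2003 28, March 31, April 30, May 31, June 30, July 31, August 31
Days into September 2003: 2
Total = 2 + 31 + 28 + 31 + 30 + 31 + 30 + 31 + 31 + 2 = 247 days


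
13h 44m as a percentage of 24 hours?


0.5722 (57.22%)

Total minutes: 13×60 + 44 = 824
Day = 24×60 = 1440 minutes
Fraction = 824/1440 ≈ 0.5722
As a percentage: 824/1440 × 100 ≈ 57.22%


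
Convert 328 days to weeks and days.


Weeks: 328 ÷ 7 = 46 remainder 6

46 weeks 6 days


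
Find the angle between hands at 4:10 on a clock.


65.0°

Hour hand = 4×30 + 10×0.5 = 125.0°
Minute hand = 10×6 = 60°
Difference = |125.0 - 60| = 65.0°


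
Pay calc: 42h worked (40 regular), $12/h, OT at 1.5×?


$516.00

Regular: 40h × $12 = $480.00
Overtime: 42 - 40 = 2h
OT pay: 2h × $12 × 1.5 = $36.00
Total = $480.00 + $36.00 = $516.00


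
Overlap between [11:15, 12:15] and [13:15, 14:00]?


0 minutes

Meeting A: 675-735 (in minutes from midnight)
Meeting B: 795-840
Overlap start = max(675, 795) = 795
Overlap end = min(735, 840) = 735
Overlap = max(0, 735 - 795) = 0 min


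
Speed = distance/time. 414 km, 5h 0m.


82.8 km/h

Distance: 414 km
Time: 5 hours
Speed = 414 / 5 = 82.8 km/h


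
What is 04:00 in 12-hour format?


4:00 AM

Hour: 4
4 < 12 → AM


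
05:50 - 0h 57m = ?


04:53

Start: 350 minutes from midnight
Subtract: 57 minutes
Remaining: 350 - 57 = 293
Hours: 4, Minutes: 53


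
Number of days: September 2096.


30 days

Month: September (month 9)
September has 30 days


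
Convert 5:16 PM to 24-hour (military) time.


17:16

Input: 5:16 PM
PM: 5 + 12 = 17


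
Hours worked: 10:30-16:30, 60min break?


5h 0m (300 minutes)

Total time = (16×60+30) - (10×60+30)
= 990 - 630 = 360 min
Minus break: 360 - 60 = 300 min
= 5h 0m


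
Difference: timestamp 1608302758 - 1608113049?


189709 seconds (52.7 hours / 2.20 days)

Difference = 1608302758 - 1608113049 = 189709 seconds
In hours: 189709 / 3600 ≈ 52.7
In days: 189709 / 86400 ≈ 2.20


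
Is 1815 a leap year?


No

Rules: divisible by 4 AND (not by 100 OR by 400)
1815 ÷ 4 = 453 remainder 3 → not divisible by 4
Not divisible by 4 → not a leap year


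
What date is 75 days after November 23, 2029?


Start: November 23, 2029
Add 75 days
November 23 → December 1: 30 - 23 + 1 = 8 days (75 - 8 = 67 left)
December 1 → January 1: 31 - 1 + 1 = 31 days (67 - 31 = 36 left)
January 1 → February 1: 31 - 1 + 1 = 31 days (36 - 31 = 5 left)
February 1 + 5 = February 6, 2030

February 6, 2030


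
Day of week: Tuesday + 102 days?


Saturday

Start: Tuesday (index 1)
(1 + 102) mod 7
= 103 mod 7
= 5
Index 5 → Saturday


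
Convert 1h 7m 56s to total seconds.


Hours: 1 × 3600 = 3600
Minutes: 7 × 60 = 420
Seconds: 56
Total = 3600 + 420 + 56 = 4076

4076 seconds


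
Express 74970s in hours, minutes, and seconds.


Hours: 74970 ÷ 3600 = 20 remainder 2970
Minutes: 2970 ÷ 60 = 49 remainder 30
Seconds: 30

20h 49m 30s


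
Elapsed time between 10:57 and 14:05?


3h 8m

End time in minutes: 14×60 + 5 = 845
Start time in minutes: 10×60 + 57 = 657
Difference = 845 - 657 = 188 minutes
= 3 hours 8 minutes


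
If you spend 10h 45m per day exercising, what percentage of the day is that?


44.8%

Time: 645 minutes
Day: 1440 minutes
Percentage = (645/1440) × 100 ≈ 44.8%


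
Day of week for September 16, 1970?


Wednesday

Zeller's congruence:
q=16, m=9, k=70, j=19
h = (16 + ⌊13×10/5⌋ + 70 + ⌊70/4⌋ + ⌊19/4⌋ - 2×19) mod 7
= (16 + 26 + 70 + 17 + 4 - 38) mod 7
= 95 mod 7 = 4
h=4 → Wednesday


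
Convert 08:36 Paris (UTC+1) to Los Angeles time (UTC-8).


23:36 (previous day)

Time difference = UTC-8 - UTC+1 = -9 hours
New hour = (8 -9) mod 24
= -1 mod 24 = 23
Minutes unchanged → 23:36; -1 < 0 → previous day


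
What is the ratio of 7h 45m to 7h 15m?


31:29 (1.07)

Duration 1: 465 minutes
Duration 2: 435 minutes
Ratio = 465:435
GCD = 15
Simplified = 31:29
As a decimal: 31/29 ≈ 1.07


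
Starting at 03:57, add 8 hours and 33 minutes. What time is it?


12:30

Start: 237 minutes from midnight
Add: 513 minutes
Total: 750 minutes
Hours: 750 ÷ 60 = 12 remainder 30


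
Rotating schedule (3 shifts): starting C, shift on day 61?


Shift C

Shifts: A, B, C
Start: C (index 2)
Day 61: (2 + 61 - 1) mod 3
= 62 mod 3
= 2
Index 2 → shift C


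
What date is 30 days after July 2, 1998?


August 1, 1998

Start: July 2, 1998
Add 30 days
July 2 → August 1: 31 - 2 + 1 = 30 days (30 - 30 = 0 left)
Land exactly on August 1, 1998


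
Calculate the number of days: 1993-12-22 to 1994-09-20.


272 days

From December 22, 1993 to September 20, 1994
Rest of December 1993: 31 - 22 = 9
Full months: January 31, February 1994 28, March 31, April 30, May 31, June 30, July 31, August 31
Days into September 1994: 20
Total = 9 + 31 + 28 + 31 + 30 + 31 + 30 + 31 + 31 + 20 = 272 days


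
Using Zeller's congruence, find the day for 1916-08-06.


Sunday

Zeller's congruence:
q=6, m=8, k=16, j=19
h = (6 + ⌊13×9/5⌋ + 16 + ⌊16/4⌋ + ⌊19/4⌋ - 2×19) mod 7
= (6 + 23 + 16 + 4 + 4 - 38) mod 7
= 15 mod 7 = 1
h=1 → Sunday


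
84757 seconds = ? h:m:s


Hours: 84757 ÷ 3600 = 23 remainder 1957
Minutes: 1957 ÷ 60 = 32 remainder 37
Seconds: 37

23h 32m 37s


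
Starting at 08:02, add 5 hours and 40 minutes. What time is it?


13:42

Start: 482 minutes from midnight
Add: 340 minutes
Total: 822 minutes
Hours: 822 ÷ 60 = 13 remainder 42


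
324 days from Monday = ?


Start: Monday (index 0)
(0 + 324) mod 7
= 324 mod 7
= 2
Index 2 → Wednesday

Wednesday


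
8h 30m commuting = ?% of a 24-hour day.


Time: 510 minutes
Day: 1440 minutes
Percentage = (510/1440) × 100 ≈ 35.4%

35.4%


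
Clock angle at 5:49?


Hour hand = 5×30 + 49×0.5 = 174.5°
Minute hand = 49×6 = 294°
Difference = |174.5 - 294| = 119.5°

119.5°


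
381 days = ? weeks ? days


54 weeks 3 days

Weeks: 381 ÷ 7 = 54 remainder 3


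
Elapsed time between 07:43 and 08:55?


End time in minutes: 8×60 + 55 = 535
Start time in minutes: 7×60 + 43 = 463
Difference = 535 - 463 = 72 minutes
= 1 hours 12 minutes

1h 12m


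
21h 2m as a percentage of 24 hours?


Total minutes: 21×60 + 2 = 1262
Day = 24×60 = 1440 minutes
Fraction = 1262/1440 ≈ 0.8764
As a percentage: 1262/1440 × 100 ≈ 87.64%

0.8764 (87.64%)


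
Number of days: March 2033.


Month: March (month 3)
March has 31 days

31 days


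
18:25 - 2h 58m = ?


Start: 1105 minutes from midnight
Subtract: 178 minutes
Remaining: 1105 - 178 = 927
Hours: 15, Minutes: 27

15:27


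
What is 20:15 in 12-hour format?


8:15 PM

Hour: 20
20 - 12 = 8 → PM


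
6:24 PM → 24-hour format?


18:24

Input: 6:24 PM
PM: 6 + 12 = 18


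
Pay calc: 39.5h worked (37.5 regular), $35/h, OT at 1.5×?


$1417.50

Regular: 37.5h × $35 = $1312.50
Overtime: 39.5 - 37.5 = 2.0h
OT pay: 2.0h × $35 × 1.5 = $105.00
Total = $1312.50 + $105.00 = $1417.50


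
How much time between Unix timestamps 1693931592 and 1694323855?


Difference = 1694323855 - 1693931592 = 392263 seconds
In hours: 392263 / 3600 ≈ 109.0
In days: 392263 / 86400 ≈ 4.54

392263 seconds (109.0 hours / 4.54 days)


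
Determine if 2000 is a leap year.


Rules: divisible by 4 AND (not by 100 OR by 400)
2000 ÷ 4 = 500 exactly → divisible by 4
2000 ÷ 100 = 20 exactly → divisible by 100
2000 ÷ 400 = 5 exactly → divisible by 400
Divisible by 400 → leap year

Yes


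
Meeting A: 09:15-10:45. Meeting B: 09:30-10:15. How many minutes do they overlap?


45 minutes

Meeting A: 555-645 (in minutes from midnight)
Meeting B: 570-615
Overlap start = max(555, 570) = 570
Overlap end = min(645, 615) = 615
Overlap = max(0, 615 - 570) = 45 min


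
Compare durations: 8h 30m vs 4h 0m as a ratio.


Duration 1: 510 minutes
Duration 2: 240 minutes
Ratio = 510:240
GCD = 30
Simplified = 17:8
As a decimal: 17/8 ≈ 2.13

17:8 (2.13)


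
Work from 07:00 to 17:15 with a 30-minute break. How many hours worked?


Total time = (17×60+15) - (7×60+0)
= 1035 - 420 = 615 min
Minus break: 615 - 30 = 585 min
= 9h 45m

9h 45m (585 minutes)


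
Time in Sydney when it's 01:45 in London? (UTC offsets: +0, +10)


11:45

Time difference = UTC+10 - UTC+0 = +10 hours
New hour = (1 + 10) mod 24
= 11 mod 24 = 11
Minutes unchanged → 11:45


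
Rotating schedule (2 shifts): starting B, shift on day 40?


Shifts: A, B
Start: B (index 1)
Day 40: (1 + 40 - 1) mod 2
= 40 mod 2
= 0
Index 0 → shift A

Shift A


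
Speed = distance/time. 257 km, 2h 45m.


Distance: 257 km
Time: 2h 45m = 165 min = 165/60 = 11/4 hours
Speed = 257 ÷ (11/4) = 257 × 4 / 11 = 1028/11 ≈ 93.5 km/h

93.5 km/h


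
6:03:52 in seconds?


Hours: 6 × 3600 = 21600
Minutes: 3 × 60 = 180
Seconds: 52
Total = 21600 + 180 + 52 = 21832

21832 seconds


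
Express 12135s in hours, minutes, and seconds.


3h 22m 15s

Hours: 12135 ÷ 3600 = 3 remainder 1335
Minutes: 1335 ÷ 60 = 22 remainder 15
Seconds: 15


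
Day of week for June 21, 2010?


Zeller's congruence:
q=21, m=6, k=10, j=20
h = (21 + ⌊13×7/5⌋ + 10 + ⌊10/4⌋ + ⌊20/4⌋ - 2×20) mod 7
= (21 + 18 + 10 + 2 + 5 - 40) mod 7
= 16 mod 7 = 2
h=2 → Monday

Monday


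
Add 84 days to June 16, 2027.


September 8, 2027

Start: June 16, 2027
Add 84 days
June 16 → July 1: 30 - 16 + 1 = 15 days (84 - 15 = 69 left)
July 1 → August 1: 31 - 1 + 1 = 31 days (69 - 31 = 38 left)
August 1 → September 1: 31 - 1 + 1 = 31 days (38 - 31 = 7 left)
September 1 + 7 = September 8, 2027


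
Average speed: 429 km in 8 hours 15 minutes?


Distance: 429 km
Time: 8h 15m = 495 min = 495/60 = 33/4 hours
Speed = 429 ÷ (33/4) = 429 × 4 / 33 = 1716/33 = 52.0 km/h

52.0 km/h


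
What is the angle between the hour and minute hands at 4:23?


Hour hand = 4×30 + 23×0.5 = 131.5°
Minute hand = 23×6 = 138°
Difference = |131.5 - 138| = 6.5°

6.5°


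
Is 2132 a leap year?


Rules: divisible by 4 AND (not by 100 OR by 400)
2132 ÷ 4 = 533 exactly → divisible by 4
2132 ÷ 100 = 21 remainder 32 → not divisible by 100
Divisible by 4 but not by 100 → leap year

Yes


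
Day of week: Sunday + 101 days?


Start: Sunday (index 6)
(6 + 101) mod 7
= 107 mod 7
= 2
Index 2 → Wednesday

Wednesday


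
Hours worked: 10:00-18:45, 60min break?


Total time = (18×60+45) - (10×60+0)
= 1125 - 600 = 525 min
Minus break: 525 - 60 = 465 min
= 7h 45m

7h 45m (465 minutes)


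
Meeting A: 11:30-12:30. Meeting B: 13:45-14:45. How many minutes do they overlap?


0 minutes

Meeting A: 690-750 (in minutes from midnight)
Meeting B: 825-885
Overlap start = max(690, 825) = 825
Overlap end = min(750, 885) = 750
Overlap = max(0, 750 - 825) = 0 min


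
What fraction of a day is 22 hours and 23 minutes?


Total minutes: 22×60 + 23 = 1343
Day = 24×60 = 1440 minutes
Fraction = 1343/1440 ≈ 0.9326
As a percentage: 1343/1440 × 100 ≈ 93.26%

0.9326 (93.26%)


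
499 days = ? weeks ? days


Weeks: 499 ÷ 7 = 71 remainder 2

71 weeks 2 days


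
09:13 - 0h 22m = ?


08:51

Start: 553 minutes from midnight
Subtract: 22 minutes
Remaining: 553 - 22 = 531
Hours: 8, Minutes: 51


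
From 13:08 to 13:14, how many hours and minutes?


0h 6m

End time in minutes: 13×60 + 14 = 794
Start time in minutes: 13×60 + 8 = 788
Difference = 794 - 788 = 6 minutes
= 0 hours 6 minutes


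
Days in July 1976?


31 days

Month: July (month 7)
July has 31 days


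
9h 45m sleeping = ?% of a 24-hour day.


40.6%

Time: 585 minutes
Day: 1440 minutes
Percentage = (585/1440) × 100 ≈ 40.6%


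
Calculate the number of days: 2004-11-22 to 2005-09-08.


290 days

From November 22, 2004 to September 8, 2005
Rest of November 2004: 30 - 22 = 8
Full months: December 31, January 31, February 2005 28, March 31, April 30, May 31, June 30, July 31, August 31
Days into September 2005: 8
Total = 8 + 31 + 31 + 28 + 31 + 30 + 31 + 30 + 31 + 31 + 8 = 290 days


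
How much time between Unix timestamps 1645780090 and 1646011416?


231326 seconds (64.3 hours / 2.68 days)

Difference = 1646011416 - 1645780090 = 231326 seconds
In hours: 231326 / 3600 ≈ 64.3
In days: 231326 / 86400 ≈ 2.68


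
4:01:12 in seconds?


14472 seconds

Hours: 4 × 3600 = 14400
Minutes: 1 × 60 = 60
Seconds: 12
Total = 14400 + 60 + 12 = 14472


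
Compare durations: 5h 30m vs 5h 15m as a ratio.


Duration 1: 330 minutes
Duration 2: 315 minutes
Ratio = 330:315
GCD = 15
Simplified = 22:21
As a decimal: 22/21 ≈ 1.05

22:21 (1.05)


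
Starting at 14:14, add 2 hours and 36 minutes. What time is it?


16:50

Start: 854 minutes from midnight
Add: 156 minutes
Total: 1010 minutes
Hours: 1010 ÷ 60 = 16 remainder 50


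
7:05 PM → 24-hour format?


19:05

Input: 7:05 PM
PM: 7 + 12 = 19


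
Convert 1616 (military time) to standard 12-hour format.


Hour: 16
16 - 12 = 4 → PM

4:16 PM


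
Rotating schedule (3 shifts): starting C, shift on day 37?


Shift C

Shifts: A, B, C
Start: C (index 2)
Day 37: (2 + 37 - 1) mod 3
= 38 mod 3
= 2
Index 2 → shift C


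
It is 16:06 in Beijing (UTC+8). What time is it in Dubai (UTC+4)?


Time difference = UTC+4 - UTC+8 = -4 hours
New hour = (16 -4) mod 24
= 12 mod 24 = 12
Minutes unchanged → 12:06

12:06


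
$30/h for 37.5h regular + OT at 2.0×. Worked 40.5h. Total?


$1305.00

Regular: 37.5h × $30 = $1125.00
Overtime: 40.5 - 37.5 = 3.0h
OT pay: 3.0h × $30 × 2.0 = $180.00
Total = $1125.00 + $180.00 = $1305.00


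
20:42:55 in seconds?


Hours: 20 × 3600 = 72000
Minutes: 42 × 60 = 2520
Seconds: 55
Total = 72000 + 2520 + 55 = 74575

74575 seconds


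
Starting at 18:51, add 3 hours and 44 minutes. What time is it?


Start: 1131 minutes from midnight
Add: 224 minutes
Total: 1355 minutes
Hours: 1355 ÷ 60 = 22 remainder 35

22:35


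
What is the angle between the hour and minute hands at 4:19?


15.5°

Hour hand = 4×30 + 19×0.5 = 129.5°
Minute hand = 19×6 = 114°
Difference = |129.5 - 114| = 15.5°


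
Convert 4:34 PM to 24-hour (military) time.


16:34

Input: 4:34 PM
PM: 4 + 12 = 16


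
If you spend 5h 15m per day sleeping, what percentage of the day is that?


Time: 315 minutes
Day: 1440 minutes
Percentage = (315/1440) × 100 ≈ 21.9%

21.9%


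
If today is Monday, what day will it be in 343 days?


Start: Monday (index 0)
(0 + 343) mod 7
= 343 mod 7
= 0
Index 0 → Monday

Monday


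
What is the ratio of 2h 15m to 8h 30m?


9:34 (0.26)

Duration 1: 135 minutes
Duration 2: 510 minutes
Ratio = 135:510
GCD = 15
Simplified = 9:34
As a decimal: 9/34 ≈ 0.26
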